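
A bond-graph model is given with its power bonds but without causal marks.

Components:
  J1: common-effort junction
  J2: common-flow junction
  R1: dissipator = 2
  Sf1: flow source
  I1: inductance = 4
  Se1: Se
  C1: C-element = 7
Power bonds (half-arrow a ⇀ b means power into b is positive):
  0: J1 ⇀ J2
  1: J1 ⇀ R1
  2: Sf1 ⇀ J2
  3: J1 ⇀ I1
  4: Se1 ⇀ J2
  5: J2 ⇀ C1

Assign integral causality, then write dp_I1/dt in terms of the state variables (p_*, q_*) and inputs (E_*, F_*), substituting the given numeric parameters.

dp_I1/dt = -2*F_Sf1 - p_I1/2

#2 →Sf1  (Sf1 (Sf) sets flow on bond)
#4 →J2  (Se1: effort source, stroke at far end)
#0 →J2  (J2 flow already set via bond 2)
#5 →J2  (common-f at J2 fixed by 2)
#3 →I1  (I1 integral (f out))
#1 →J1  (only one effort-in slot at J1)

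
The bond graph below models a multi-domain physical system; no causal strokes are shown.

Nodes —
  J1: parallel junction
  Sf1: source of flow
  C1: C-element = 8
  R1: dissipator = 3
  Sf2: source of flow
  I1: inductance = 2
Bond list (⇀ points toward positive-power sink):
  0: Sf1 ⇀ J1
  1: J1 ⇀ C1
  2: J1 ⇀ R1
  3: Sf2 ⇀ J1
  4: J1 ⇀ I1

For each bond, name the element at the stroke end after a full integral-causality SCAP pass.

b0 →Sf1  (Sf1: flow source, stroke at near end)
b3 →Sf2  (Sf2: flow source, stroke at near end)
b1 →J1  (prefer integral on C1)
b2 →R1  (common-e at J1 fixed by 1)
b4 →I1  (0-jn J1 has e-setter on 1)

bond 0 stroke→Sf1
bond 1 stroke→J1
bond 2 stroke→R1
bond 3 stroke→Sf2
bond 4 stroke→I1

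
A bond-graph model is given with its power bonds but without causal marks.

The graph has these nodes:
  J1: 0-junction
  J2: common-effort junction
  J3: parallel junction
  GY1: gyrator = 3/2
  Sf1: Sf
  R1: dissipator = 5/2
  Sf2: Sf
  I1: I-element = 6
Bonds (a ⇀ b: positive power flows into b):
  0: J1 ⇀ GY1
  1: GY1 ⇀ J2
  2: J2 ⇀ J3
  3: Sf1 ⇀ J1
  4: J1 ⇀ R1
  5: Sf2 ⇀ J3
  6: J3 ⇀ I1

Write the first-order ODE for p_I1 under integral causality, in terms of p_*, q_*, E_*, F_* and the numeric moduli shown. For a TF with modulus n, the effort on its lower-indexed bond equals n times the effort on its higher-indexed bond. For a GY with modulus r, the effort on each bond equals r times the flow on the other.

dp_I1/dt = 3*F_Sf1/2 + 9*F_Sf2/10 - 3*p_I1/20

#3 stroke→Sf1  (Sf1 (Sf) sets flow on bond)
#5 stroke→Sf2  (Sf2 (Sf) sets flow on bond)
#6 stroke→I1  (I1 outputs flow p/I1)
#2 stroke→J3  (J3 needs exactly one e-in)
#1 stroke→J2  (J2 needs exactly one e-in)
#0 stroke→J1  (GY GY1: same side as bond 1)
#4 stroke→R1  (J1 effort already set via bond 0)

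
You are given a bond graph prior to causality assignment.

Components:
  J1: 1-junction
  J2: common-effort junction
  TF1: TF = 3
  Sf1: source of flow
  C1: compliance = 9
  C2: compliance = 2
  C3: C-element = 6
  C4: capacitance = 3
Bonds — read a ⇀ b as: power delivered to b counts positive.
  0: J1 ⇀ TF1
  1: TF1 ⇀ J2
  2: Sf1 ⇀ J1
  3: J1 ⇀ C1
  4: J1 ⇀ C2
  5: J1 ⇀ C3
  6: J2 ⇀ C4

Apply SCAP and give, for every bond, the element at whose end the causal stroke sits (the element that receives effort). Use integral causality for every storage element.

β0 |J1
β1 |TF1
β2 |Sf1
β3 |J1
β4 |J1
β5 |J1
β6 |J2

#2 →Sf1  (source Sf1 imposes f)
#0 →J1  (common-f at J1 fixed by 2)
#3 →J1  (common-f at J1 fixed by 2)
#4 →J1  (common-f at J1 fixed by 2)
#5 →J1  (1-jn J1 has f-setter on 2)
#1 →TF1  (TF1 one-in-one-out from 0)
#6 →J2  (closing 0-jn rule on J2)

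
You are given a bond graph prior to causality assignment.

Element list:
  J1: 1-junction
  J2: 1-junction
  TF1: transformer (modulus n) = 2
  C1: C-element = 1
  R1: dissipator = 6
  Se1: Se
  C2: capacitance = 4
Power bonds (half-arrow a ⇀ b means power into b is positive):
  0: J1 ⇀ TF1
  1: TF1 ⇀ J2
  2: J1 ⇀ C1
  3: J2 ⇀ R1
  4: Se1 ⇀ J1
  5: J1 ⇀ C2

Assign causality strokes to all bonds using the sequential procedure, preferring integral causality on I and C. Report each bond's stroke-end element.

#0 |TF1
#1 |J2
#2 |J1
#3 |R1
#4 |J1
#5 |J1

#4 stroke→J1  (Se1 fixes effort; stroke away)
#2 stroke→J1  (C1 integral (e out))
#5 stroke→J1  (C2 outputs effort q/C2)
#0 stroke→TF1  (J1: last free bond brings flow in)
#1 stroke→J2  (TF1 one-in-one-out from 0)
#3 stroke→R1  (J2: last free bond brings flow in)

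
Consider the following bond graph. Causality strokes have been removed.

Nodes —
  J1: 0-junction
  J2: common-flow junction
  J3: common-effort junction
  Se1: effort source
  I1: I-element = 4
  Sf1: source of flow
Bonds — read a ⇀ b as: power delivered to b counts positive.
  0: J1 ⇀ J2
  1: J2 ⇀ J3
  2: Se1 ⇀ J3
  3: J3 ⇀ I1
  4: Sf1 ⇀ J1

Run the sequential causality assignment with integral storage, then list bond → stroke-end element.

b0 stroke at J1
b1 stroke at J2
b2 stroke at J3
b3 stroke at I1
b4 stroke at Sf1

b2 stroke→J3  (Se1: effort source, stroke at far end)
b4 stroke→Sf1  (Sf1: flow source, stroke at near end)
b0 stroke→J1  (J1: last free bond brings effort in)
b1 stroke→J2  (J2: bond 0 brought flow, rest push out)
b3 stroke→I1  (J3 effort already set via bond 2)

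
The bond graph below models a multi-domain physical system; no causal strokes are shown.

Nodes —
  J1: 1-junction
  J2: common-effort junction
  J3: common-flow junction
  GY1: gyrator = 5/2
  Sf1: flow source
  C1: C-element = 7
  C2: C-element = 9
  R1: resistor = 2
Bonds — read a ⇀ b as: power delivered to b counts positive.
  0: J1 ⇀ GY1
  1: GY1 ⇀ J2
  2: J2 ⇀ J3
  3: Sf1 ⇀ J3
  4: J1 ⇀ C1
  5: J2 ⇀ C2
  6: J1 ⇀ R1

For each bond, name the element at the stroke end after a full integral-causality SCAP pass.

bond 0 →GY1
bond 1 →GY1
bond 2 →J3
bond 3 →Sf1
bond 4 →J1
bond 5 →J2
bond 6 →J1

#3 →Sf1  (source Sf1 imposes f)
#2 →J3  (J3: bond 3 brought flow, rest push out)
#4 →J1  (C1 outputs effort q/C1)
#5 →J2  (C2 integral (e out))
#1 →GY1  (J2 effort already set via bond 5)
#0 →GY1  (GY1 both-in/both-out from 1)
#6 →J1  (common-f at J1 fixed by 0)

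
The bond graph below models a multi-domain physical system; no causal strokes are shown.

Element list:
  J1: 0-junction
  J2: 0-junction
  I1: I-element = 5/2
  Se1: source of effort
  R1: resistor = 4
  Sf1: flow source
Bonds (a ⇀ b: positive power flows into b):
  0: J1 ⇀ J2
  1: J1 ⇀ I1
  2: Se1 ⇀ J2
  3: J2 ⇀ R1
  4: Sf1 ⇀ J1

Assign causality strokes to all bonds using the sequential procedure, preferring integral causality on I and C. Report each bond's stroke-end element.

β0 →J1
β1 →I1
β2 →J2
β3 →R1
β4 →Sf1

bond 2 stroke→J2  (Se1 fixes effort; stroke away)
bond 4 stroke→Sf1  (Sf1: flow source, stroke at near end)
bond 0 stroke→J1  (J2: bond 2 brought effort, rest push out)
bond 3 stroke→R1  (common-e at J2 fixed by 2)
bond 1 stroke→I1  (common-e at J1 fixed by 0)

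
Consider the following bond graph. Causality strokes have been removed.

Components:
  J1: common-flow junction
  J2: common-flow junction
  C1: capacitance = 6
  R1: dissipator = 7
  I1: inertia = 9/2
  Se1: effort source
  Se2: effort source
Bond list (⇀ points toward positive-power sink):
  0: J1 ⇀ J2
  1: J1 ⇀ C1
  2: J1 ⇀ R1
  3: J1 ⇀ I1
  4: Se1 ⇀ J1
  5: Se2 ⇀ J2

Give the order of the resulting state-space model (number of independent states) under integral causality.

b4 |J1  (source Se1 imposes e)
b5 |J2  (Se2: effort source, stroke at far end)
b0 |J1  (only one flow-in slot at J2)
b1 |J1  (C1 integral (e out))
b3 |I1  (I1 outputs flow p/I1)
b2 |J1  (1-jn J1 has f-setter on 3)

2  (C1, I1 all integral)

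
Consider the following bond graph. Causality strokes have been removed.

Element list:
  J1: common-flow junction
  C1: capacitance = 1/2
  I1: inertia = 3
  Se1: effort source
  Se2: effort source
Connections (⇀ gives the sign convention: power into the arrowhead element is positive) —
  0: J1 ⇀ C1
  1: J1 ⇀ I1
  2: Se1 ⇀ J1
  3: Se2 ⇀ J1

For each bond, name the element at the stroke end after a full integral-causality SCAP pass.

bond 2 stroke→J1  (Se1: effort source, stroke at far end)
bond 3 stroke→J1  (Se2: effort source, stroke at far end)
bond 0 stroke→J1  (C1 outputs effort q/C1)
bond 1 stroke→I1  (closing 1-jn rule on J1)

#0 →J1
#1 →I1
#2 →J1
#3 →J1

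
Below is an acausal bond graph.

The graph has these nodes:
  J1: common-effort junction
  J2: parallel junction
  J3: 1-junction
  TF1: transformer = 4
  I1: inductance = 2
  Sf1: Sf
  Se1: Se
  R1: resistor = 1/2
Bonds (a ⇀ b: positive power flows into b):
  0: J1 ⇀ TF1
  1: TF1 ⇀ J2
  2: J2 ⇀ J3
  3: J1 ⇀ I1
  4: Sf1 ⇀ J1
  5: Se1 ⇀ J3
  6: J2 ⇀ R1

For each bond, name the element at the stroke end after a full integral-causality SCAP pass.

bond 0 |J1
bond 1 |TF1
bond 2 |J2
bond 3 |I1
bond 4 |Sf1
bond 5 |J3
bond 6 |R1

b4 →Sf1  (Sf1 fixes flow; stroke at Sf1)
b5 →J3  (source Se1 imposes e)
b2 →J2  (J3: last free bond brings flow in)
b1 →TF1  (J2 effort already set via bond 2)
b6 →R1  (J2 effort already set via bond 2)
b0 →J1  (TF TF1: opposite of bond 1)
b3 →I1  (J1: bond 0 brought effort, rest push out)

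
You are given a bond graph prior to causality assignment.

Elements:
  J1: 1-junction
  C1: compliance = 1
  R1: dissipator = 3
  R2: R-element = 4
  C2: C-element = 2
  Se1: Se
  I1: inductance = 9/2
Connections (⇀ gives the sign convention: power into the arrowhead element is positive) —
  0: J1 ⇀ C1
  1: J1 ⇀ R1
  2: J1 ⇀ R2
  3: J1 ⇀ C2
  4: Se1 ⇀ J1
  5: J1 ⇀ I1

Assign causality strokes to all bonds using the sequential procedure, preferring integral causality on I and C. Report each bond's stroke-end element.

#0 |J1
#1 |J1
#2 |J1
#3 |J1
#4 |J1
#5 |I1

#4 →J1  (Se1 (Se) sets effort on bond)
#0 →J1  (C1: C, integral causality)
#3 →J1  (C2 outputs effort q/C2)
#5 →I1  (prefer integral on I1)
#1 →J1  (J1: bond 5 brought flow, rest push out)
#2 →J1  (1-jn J1 has f-setter on 5)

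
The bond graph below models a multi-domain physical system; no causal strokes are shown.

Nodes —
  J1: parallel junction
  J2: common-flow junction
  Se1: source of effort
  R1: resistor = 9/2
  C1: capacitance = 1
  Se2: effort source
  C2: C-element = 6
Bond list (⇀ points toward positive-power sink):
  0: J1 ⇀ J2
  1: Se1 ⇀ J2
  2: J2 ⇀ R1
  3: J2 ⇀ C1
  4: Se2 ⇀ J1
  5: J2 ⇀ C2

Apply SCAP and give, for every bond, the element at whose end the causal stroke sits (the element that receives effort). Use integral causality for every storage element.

#0 stroke→J2
#1 stroke→J2
#2 stroke→R1
#3 stroke→J2
#4 stroke→J1
#5 stroke→J2

#1 stroke at J2  (Se1 (Se) sets effort on bond)
#4 stroke at J1  (Se2: effort source, stroke at far end)
#0 stroke at J2  (J1: bond 4 brought effort, rest push out)
#3 stroke at J2  (C1 integral (e out))
#5 stroke at J2  (C2 outputs effort q/C2)
#2 stroke at R1  (closing 1-jn rule on J2)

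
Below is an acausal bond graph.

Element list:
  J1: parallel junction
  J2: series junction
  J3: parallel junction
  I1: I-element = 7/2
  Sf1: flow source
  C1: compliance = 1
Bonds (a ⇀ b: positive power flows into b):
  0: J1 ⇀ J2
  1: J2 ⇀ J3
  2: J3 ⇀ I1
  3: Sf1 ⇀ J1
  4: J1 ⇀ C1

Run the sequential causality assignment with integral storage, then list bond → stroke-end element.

b0 stroke→J2
b1 stroke→J3
b2 stroke→I1
b3 stroke→Sf1
b4 stroke→J1

β3 stroke→Sf1  (source Sf1 imposes f)
β2 stroke→I1  (I1: I, integral causality)
β1 stroke→J3  (J3 needs exactly one e-in)
β0 stroke→J2  (J2 flow already set via bond 1)
β4 stroke→J1  (only one effort-in slot at J1)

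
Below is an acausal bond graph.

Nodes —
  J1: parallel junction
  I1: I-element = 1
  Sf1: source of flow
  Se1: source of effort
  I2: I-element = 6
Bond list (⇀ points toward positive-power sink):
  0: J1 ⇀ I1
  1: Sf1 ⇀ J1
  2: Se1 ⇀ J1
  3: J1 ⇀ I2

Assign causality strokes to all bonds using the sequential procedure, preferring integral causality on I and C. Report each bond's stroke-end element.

b0 stroke at I1
b1 stroke at Sf1
b2 stroke at J1
b3 stroke at I2

b1 |Sf1  (Sf1 fixes flow; stroke at Sf1)
b2 |J1  (source Se1 imposes e)
b0 |I1  (0-jn J1 has e-setter on 2)
b3 |I2  (common-e at J1 fixed by 2)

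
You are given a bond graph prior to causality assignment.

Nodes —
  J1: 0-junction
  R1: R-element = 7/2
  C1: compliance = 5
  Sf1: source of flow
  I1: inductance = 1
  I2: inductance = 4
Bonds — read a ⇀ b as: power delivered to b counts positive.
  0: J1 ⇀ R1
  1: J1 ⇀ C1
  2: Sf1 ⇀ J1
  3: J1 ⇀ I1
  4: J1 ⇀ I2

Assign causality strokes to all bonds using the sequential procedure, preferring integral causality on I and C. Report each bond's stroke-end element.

bond 0 →R1
bond 1 →J1
bond 2 →Sf1
bond 3 →I1
bond 4 →I2

bond 2 |Sf1  (source Sf1 imposes f)
bond 1 |J1  (C1 integral (e out))
bond 0 |R1  (J1 effort already set via bond 1)
bond 3 |I1  (0-jn J1 has e-setter on 1)
bond 4 |I2  (common-e at J1 fixed by 1)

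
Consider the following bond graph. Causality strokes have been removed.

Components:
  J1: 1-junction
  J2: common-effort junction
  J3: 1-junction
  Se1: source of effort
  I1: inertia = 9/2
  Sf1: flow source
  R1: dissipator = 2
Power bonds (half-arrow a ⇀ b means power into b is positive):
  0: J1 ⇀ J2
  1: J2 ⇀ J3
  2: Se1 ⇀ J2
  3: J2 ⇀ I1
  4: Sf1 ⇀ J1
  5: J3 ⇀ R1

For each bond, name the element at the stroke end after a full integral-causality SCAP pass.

β2 stroke at J2  (Se1: effort source, stroke at far end)
β4 stroke at Sf1  (source Sf1 imposes f)
β0 stroke at J1  (J1 flow already set via bond 4)
β1 stroke at J3  (J2: bond 2 brought effort, rest push out)
β3 stroke at I1  (0-jn J2 has e-setter on 2)
β5 stroke at R1  (J3: last free bond brings flow in)

#0 stroke→J1
#1 stroke→J3
#2 stroke→J2
#3 stroke→I1
#4 stroke→Sf1
#5 stroke→R1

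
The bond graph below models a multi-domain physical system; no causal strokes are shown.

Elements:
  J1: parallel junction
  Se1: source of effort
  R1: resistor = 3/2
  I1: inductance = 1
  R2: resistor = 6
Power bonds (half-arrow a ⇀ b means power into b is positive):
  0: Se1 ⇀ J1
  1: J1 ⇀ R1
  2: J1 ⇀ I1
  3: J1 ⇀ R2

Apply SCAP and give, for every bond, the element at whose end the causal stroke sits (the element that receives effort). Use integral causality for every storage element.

β0 |J1  (Se1: effort source, stroke at far end)
β1 |R1  (common-e at J1 fixed by 0)
β2 |I1  (J1 effort already set via bond 0)
β3 |R2  (J1: bond 0 brought effort, rest push out)

bond 0 →J1
bond 1 →R1
bond 2 →I1
bond 3 →R2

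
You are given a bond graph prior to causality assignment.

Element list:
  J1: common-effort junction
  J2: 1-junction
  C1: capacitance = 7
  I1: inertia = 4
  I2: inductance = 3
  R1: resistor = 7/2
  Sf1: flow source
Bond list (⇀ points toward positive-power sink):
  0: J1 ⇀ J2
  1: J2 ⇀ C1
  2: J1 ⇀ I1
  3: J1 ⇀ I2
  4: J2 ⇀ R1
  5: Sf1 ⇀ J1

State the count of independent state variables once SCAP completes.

3  (C1, I1, I2 all integral)

bond 5 stroke at Sf1  (Sf1: flow source, stroke at near end)
bond 1 stroke at J2  (C1 integral (e out))
bond 2 stroke at I1  (I1 outputs flow p/I1)
bond 3 stroke at I2  (I2 integral (f out))
bond 0 stroke at J1  (J1: last free bond brings effort in)
bond 4 stroke at J2  (J2: bond 0 brought flow, rest push out)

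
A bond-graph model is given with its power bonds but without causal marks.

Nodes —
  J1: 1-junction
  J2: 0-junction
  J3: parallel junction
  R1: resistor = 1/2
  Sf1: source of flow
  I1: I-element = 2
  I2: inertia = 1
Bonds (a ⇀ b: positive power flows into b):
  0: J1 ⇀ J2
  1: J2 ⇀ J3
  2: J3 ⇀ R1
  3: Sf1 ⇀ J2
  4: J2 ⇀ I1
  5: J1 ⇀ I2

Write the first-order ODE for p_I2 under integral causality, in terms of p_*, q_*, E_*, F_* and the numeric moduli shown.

dp_I2/dt = -F_Sf1/2 + p_I1/4 - p_I2/2

b3 |Sf1  (Sf1: flow source, stroke at near end)
b4 |I1  (I1: I, integral causality)
b5 |I2  (I2 integral (f out))
b0 |J1  (J1: bond 5 brought flow, rest push out)
b1 |J2  (closing 0-jn rule on J2)
b2 |J3  (only one effort-in slot at J3)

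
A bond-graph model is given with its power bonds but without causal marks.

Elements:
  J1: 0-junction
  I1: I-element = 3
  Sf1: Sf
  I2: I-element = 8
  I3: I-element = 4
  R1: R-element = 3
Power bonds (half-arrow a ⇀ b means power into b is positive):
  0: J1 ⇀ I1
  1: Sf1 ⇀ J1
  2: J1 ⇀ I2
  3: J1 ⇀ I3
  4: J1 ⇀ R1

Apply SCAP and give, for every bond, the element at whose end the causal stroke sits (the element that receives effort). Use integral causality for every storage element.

b0 stroke at I1
b1 stroke at Sf1
b2 stroke at I2
b3 stroke at I3
b4 stroke at J1

b1 →Sf1  (Sf1: flow source, stroke at near end)
b0 →I1  (I1: I, integral causality)
b2 →I2  (I2 integral (f out))
b3 →I3  (I3 outputs flow p/I3)
b4 →J1  (only one effort-in slot at J1)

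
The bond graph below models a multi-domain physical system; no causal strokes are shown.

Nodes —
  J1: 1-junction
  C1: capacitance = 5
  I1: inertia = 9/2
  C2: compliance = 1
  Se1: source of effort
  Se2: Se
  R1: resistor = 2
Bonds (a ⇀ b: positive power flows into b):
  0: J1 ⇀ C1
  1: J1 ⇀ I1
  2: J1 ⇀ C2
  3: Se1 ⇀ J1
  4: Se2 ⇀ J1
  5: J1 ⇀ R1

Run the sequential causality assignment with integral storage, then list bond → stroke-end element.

bond 0 stroke at J1
bond 1 stroke at I1
bond 2 stroke at J1
bond 3 stroke at J1
bond 4 stroke at J1
bond 5 stroke at J1

bond 3 stroke→J1  (Se1 (Se) sets effort on bond)
bond 4 stroke→J1  (Se2 fixes effort; stroke away)
bond 0 stroke→J1  (C1 integral (e out))
bond 1 stroke→I1  (I1: I, integral causality)
bond 2 stroke→J1  (J1 flow already set via bond 1)
bond 5 stroke→J1  (common-f at J1 fixed by 1)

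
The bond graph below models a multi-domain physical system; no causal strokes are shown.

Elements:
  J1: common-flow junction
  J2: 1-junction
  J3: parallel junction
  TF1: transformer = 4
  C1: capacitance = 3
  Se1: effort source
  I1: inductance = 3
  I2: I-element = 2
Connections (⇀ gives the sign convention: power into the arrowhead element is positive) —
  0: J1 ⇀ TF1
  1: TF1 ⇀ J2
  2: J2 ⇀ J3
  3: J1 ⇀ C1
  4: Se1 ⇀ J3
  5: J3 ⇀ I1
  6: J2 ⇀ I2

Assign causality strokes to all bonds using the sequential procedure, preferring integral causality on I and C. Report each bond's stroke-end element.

β0 |TF1
β1 |J2
β2 |J2
β3 |J1
β4 |J3
β5 |I1
β6 |I2

b4 stroke at J3  (Se1: effort source, stroke at far end)
b2 stroke at J2  (0-jn J3 has e-setter on 4)
b5 stroke at I1  (0-jn J3 has e-setter on 4)
b3 stroke at J1  (C1 outputs effort q/C1)
b0 stroke at TF1  (closing 1-jn rule on J1)
b1 stroke at J2  (TF1: transformer flips bond 0)
b6 stroke at I2  (only one flow-in slot at J2)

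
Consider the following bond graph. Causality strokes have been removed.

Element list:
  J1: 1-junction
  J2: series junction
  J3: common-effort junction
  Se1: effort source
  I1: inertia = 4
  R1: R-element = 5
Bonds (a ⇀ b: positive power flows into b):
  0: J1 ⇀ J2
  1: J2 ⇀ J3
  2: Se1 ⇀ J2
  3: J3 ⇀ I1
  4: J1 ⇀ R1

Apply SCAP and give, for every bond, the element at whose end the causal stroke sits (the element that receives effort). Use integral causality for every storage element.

#2 stroke→J2  (Se1: effort source, stroke at far end)
#3 stroke→I1  (I1: I, integral causality)
#1 stroke→J3  (only one effort-in slot at J3)
#0 stroke→J2  (1-jn J2 has f-setter on 1)
#4 stroke→J1  (common-f at J1 fixed by 0)

b0 |J2
b1 |J3
b2 |J2
b3 |I1
b4 |J1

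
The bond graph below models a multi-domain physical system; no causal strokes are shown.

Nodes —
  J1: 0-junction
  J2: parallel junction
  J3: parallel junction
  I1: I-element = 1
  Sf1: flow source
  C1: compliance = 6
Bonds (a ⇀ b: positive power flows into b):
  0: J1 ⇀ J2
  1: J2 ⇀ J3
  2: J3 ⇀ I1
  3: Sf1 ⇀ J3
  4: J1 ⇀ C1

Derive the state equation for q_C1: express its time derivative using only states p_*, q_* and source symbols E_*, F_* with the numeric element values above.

dq_C1/dt = F_Sf1 - p_I1

β3 →Sf1  (source Sf1 imposes f)
β2 →I1  (I1: I, integral causality)
β1 →J3  (J3: last free bond brings effort in)
β0 →J2  (J2: last free bond brings effort in)
β4 →J1  (J1: last free bond brings effort in)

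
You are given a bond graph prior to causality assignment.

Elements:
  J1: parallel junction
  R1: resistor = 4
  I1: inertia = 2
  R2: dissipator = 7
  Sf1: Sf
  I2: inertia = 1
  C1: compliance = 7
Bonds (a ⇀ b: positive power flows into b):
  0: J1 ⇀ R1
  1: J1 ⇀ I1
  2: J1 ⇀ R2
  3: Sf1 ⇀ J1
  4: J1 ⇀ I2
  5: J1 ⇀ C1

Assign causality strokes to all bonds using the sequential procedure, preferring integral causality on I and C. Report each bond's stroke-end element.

#0 |R1
#1 |I1
#2 |R2
#3 |Sf1
#4 |I2
#5 |J1

b3 →Sf1  (Sf1 (Sf) sets flow on bond)
b1 →I1  (prefer integral on I1)
b4 →I2  (I2: I, integral causality)
b5 →J1  (prefer integral on C1)
b0 →R1  (J1 effort already set via bond 5)
b2 →R2  (0-jn J1 has e-setter on 5)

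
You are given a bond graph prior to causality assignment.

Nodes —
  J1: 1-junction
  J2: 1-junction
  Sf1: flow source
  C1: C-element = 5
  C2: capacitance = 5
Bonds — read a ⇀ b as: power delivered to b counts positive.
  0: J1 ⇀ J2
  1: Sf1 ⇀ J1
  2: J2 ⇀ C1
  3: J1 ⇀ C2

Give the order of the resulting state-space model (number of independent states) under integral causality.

2  (C1, C2 all integral)

bond 1 →Sf1  (Sf1 fixes flow; stroke at Sf1)
bond 0 →J1  (J1: bond 1 brought flow, rest push out)
bond 3 →J1  (J1 flow already set via bond 1)
bond 2 →J2  (common-f at J2 fixed by 0)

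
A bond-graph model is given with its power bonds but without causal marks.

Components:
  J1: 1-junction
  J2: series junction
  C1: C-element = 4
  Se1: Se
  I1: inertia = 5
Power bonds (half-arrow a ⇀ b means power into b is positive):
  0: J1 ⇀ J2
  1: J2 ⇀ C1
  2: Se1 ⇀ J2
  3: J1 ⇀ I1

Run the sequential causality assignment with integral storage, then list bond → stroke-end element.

#0 stroke→J1
#1 stroke→J2
#2 stroke→J2
#3 stroke→I1

b2 stroke at J2  (Se1 (Se) sets effort on bond)
b1 stroke at J2  (C1: C, integral causality)
b0 stroke at J1  (closing 1-jn rule on J2)
b3 stroke at I1  (closing 1-jn rule on J1)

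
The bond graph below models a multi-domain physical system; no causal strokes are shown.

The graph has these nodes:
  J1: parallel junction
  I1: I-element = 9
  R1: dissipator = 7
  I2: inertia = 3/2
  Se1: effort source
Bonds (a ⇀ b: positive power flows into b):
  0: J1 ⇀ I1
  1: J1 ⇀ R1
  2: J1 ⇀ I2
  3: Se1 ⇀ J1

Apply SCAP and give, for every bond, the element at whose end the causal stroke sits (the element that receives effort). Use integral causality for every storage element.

β3 stroke→J1  (source Se1 imposes e)
β0 stroke→I1  (common-e at J1 fixed by 3)
β1 stroke→R1  (0-jn J1 has e-setter on 3)
β2 stroke→I2  (common-e at J1 fixed by 3)

β0 →I1
β1 →R1
β2 →I2
β3 →J1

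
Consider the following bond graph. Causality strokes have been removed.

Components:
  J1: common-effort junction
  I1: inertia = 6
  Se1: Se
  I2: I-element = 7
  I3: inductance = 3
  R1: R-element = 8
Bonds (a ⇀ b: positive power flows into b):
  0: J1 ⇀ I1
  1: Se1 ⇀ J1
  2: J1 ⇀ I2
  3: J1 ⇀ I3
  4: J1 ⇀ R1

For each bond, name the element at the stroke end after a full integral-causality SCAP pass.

bond 1 stroke→J1  (Se1: effort source, stroke at far end)
bond 0 stroke→I1  (common-e at J1 fixed by 1)
bond 2 stroke→I2  (J1 effort already set via bond 1)
bond 3 stroke→I3  (common-e at J1 fixed by 1)
bond 4 stroke→R1  (J1 effort already set via bond 1)

β0 |I1
β1 |J1
β2 |I2
β3 |I3
β4 |R1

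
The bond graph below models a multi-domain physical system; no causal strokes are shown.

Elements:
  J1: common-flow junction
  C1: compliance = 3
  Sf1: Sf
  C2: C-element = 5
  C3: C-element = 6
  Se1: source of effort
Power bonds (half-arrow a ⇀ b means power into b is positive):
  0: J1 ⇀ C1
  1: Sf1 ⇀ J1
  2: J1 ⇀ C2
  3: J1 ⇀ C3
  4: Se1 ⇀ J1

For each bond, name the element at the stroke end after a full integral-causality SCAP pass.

bond 1 →Sf1  (source Sf1 imposes f)
bond 4 →J1  (Se1: effort source, stroke at far end)
bond 0 →J1  (J1 flow already set via bond 1)
bond 2 →J1  (1-jn J1 has f-setter on 1)
bond 3 →J1  (J1: bond 1 brought flow, rest push out)

b0 stroke at J1
b1 stroke at Sf1
b2 stroke at J1
b3 stroke at J1
b4 stroke at J1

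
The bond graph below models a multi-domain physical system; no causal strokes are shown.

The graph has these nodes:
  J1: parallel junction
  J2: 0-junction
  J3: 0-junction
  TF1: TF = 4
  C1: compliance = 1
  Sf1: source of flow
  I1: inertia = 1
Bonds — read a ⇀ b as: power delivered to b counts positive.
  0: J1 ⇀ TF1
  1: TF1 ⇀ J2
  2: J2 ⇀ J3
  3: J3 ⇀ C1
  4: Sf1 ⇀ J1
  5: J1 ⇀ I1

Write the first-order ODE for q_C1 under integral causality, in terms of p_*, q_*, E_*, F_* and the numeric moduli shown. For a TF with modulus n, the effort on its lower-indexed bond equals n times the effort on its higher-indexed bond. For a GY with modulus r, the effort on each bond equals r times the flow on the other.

dq_C1/dt = 4*F_Sf1 - 4*p_I1

β4 |Sf1  (Sf1 (Sf) sets flow on bond)
β3 |J3  (C1 outputs effort q/C1)
β2 |J2  (J3 effort already set via bond 3)
β1 |TF1  (J2: bond 2 brought effort, rest push out)
β0 |J1  (TF1 one-in-one-out from 1)
β5 |I1  (0-jn J1 has e-setter on 0)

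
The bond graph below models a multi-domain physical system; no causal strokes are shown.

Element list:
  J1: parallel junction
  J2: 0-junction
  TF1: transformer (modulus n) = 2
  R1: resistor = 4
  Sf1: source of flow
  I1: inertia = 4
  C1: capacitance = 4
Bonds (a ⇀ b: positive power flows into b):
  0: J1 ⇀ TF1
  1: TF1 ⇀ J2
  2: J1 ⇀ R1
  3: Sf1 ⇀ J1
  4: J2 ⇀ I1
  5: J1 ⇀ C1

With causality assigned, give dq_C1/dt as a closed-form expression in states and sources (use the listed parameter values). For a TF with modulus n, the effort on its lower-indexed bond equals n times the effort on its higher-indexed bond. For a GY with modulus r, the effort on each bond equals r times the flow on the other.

dq_C1/dt = F_Sf1 - p_I1/8 - q_C1/16

b3 stroke at Sf1  (Sf1 (Sf) sets flow on bond)
b4 stroke at I1  (I1 integral (f out))
b1 stroke at J2  (J2 needs exactly one e-in)
b0 stroke at TF1  (through TF1, causality passes straight; one stroke at TF1)
b5 stroke at J1  (prefer integral on C1)
b2 stroke at R1  (common-e at J1 fixed by 5)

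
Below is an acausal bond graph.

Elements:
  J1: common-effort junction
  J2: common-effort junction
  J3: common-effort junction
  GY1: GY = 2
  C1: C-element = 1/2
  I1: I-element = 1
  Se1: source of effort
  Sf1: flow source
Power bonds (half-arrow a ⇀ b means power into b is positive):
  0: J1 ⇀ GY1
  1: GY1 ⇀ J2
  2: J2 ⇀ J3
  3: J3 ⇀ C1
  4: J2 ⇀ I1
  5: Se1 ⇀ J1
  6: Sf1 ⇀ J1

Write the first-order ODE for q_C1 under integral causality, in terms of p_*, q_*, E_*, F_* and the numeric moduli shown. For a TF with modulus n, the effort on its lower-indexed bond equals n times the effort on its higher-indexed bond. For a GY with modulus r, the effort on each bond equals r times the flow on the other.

dq_C1/dt = E_Se1/2 - p_I1

#5 |J1  (source Se1 imposes e)
#6 |Sf1  (Sf1: flow source, stroke at near end)
#0 |GY1  (J1: bond 5 brought effort, rest push out)
#1 |GY1  (GY1 both-in/both-out from 0)
#3 |J3  (prefer integral on C1)
#2 |J2  (0-jn J3 has e-setter on 3)
#4 |I1  (J2 effort already set via bond 2)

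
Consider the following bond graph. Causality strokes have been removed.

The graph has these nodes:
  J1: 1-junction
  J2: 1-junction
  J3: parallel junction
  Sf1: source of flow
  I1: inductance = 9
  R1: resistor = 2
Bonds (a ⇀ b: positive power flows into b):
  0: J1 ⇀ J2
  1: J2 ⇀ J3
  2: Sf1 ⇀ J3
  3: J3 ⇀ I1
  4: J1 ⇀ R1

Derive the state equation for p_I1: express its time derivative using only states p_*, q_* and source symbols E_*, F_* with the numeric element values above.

b2 |Sf1  (Sf1 (Sf) sets flow on bond)
b3 |I1  (I1 integral (f out))
b1 |J3  (J3 needs exactly one e-in)
b0 |J2  (1-jn J2 has f-setter on 1)
b4 |J1  (J1 flow already set via bond 0)

dp_I1/dt = 2*F_Sf1 - 2*p_I1/9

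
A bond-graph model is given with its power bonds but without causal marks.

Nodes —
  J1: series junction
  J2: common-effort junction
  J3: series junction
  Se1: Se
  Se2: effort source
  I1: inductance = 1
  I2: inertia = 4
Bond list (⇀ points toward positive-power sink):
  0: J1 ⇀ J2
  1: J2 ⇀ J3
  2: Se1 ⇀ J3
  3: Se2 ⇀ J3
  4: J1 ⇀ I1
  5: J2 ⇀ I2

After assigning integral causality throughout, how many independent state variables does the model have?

2  (I1, I2 all integral)

b2 stroke→J3  (Se1: effort source, stroke at far end)
b3 stroke→J3  (Se2: effort source, stroke at far end)
b1 stroke→J2  (closing 1-jn rule on J3)
b0 stroke→J1  (J2 effort already set via bond 1)
b5 stroke→I2  (0-jn J2 has e-setter on 1)
b4 stroke→I1  (J1 needs exactly one f-in)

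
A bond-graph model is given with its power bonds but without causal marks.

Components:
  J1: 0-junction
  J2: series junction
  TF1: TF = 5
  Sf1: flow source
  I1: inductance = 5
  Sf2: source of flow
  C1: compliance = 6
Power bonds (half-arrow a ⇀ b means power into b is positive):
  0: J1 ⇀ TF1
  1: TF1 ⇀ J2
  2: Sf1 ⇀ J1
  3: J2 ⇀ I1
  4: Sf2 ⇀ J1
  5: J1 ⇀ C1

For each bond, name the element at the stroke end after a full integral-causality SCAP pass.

#0 →TF1
#1 →J2
#2 →Sf1
#3 →I1
#4 →Sf2
#5 →J1

b2 |Sf1  (Sf1 (Sf) sets flow on bond)
b4 |Sf2  (Sf2 (Sf) sets flow on bond)
b3 |I1  (prefer integral on I1)
b1 |J2  (1-jn J2 has f-setter on 3)
b0 |TF1  (TF1: transformer flips bond 1)
b5 |J1  (closing 0-jn rule on J1)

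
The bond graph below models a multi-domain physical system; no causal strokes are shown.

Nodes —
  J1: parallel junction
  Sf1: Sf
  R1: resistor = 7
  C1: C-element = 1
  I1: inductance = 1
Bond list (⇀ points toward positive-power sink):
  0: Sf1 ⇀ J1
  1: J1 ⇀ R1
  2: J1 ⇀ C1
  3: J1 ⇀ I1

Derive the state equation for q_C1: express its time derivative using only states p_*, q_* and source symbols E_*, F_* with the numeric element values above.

dq_C1/dt = F_Sf1 - p_I1 - q_C1/7

#0 →Sf1  (Sf1: flow source, stroke at near end)
#2 →J1  (C1: C, integral causality)
#1 →R1  (0-jn J1 has e-setter on 2)
#3 →I1  (0-jn J1 has e-setter on 2)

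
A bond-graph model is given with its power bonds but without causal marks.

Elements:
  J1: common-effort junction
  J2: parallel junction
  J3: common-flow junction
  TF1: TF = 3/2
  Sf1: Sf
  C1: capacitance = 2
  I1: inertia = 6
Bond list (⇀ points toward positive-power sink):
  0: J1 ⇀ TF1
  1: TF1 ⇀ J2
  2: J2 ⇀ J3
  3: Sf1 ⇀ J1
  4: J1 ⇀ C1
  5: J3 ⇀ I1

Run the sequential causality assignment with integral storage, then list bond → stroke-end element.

bond 0 →TF1
bond 1 →J2
bond 2 →J3
bond 3 →Sf1
bond 4 →J1
bond 5 →I1

#3 →Sf1  (source Sf1 imposes f)
#4 →J1  (C1: C, integral causality)
#0 →TF1  (common-e at J1 fixed by 4)
#1 →J2  (through TF1, causality passes straight; one stroke at TF1)
#2 →J3  (0-jn J2 has e-setter on 1)
#5 →I1  (only one flow-in slot at J3)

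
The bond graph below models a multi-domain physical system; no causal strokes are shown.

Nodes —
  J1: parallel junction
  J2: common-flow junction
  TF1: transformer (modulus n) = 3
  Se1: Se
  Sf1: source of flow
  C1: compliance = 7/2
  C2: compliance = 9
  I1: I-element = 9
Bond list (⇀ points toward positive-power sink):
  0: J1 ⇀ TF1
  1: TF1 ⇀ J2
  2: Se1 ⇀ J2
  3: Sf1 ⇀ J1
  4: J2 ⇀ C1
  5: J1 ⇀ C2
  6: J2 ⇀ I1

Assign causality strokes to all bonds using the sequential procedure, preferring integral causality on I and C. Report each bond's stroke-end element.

β2 stroke at J2  (Se1: effort source, stroke at far end)
β3 stroke at Sf1  (Sf1 fixes flow; stroke at Sf1)
β4 stroke at J2  (C1: C, integral causality)
β5 stroke at J1  (C2 outputs effort q/C2)
β0 stroke at TF1  (common-e at J1 fixed by 5)
β1 stroke at J2  (TF1 one-in-one-out from 0)
β6 stroke at I1  (J2 needs exactly one f-in)

bond 0 →TF1
bond 1 →J2
bond 2 →J2
bond 3 →Sf1
bond 4 →J2
bond 5 →J1
bond 6 →I1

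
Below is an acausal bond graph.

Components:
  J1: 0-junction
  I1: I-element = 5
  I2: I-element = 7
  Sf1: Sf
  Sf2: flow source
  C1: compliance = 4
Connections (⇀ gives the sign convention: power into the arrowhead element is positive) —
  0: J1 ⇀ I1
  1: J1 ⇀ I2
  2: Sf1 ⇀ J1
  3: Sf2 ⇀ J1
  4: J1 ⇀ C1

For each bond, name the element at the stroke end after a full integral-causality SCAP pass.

bond 0 |I1
bond 1 |I2
bond 2 |Sf1
bond 3 |Sf2
bond 4 |J1

b2 stroke→Sf1  (source Sf1 imposes f)
b3 stroke→Sf2  (source Sf2 imposes f)
b0 stroke→I1  (I1 integral (f out))
b1 stroke→I2  (I2 integral (f out))
b4 stroke→J1  (J1 needs exactly one e-in)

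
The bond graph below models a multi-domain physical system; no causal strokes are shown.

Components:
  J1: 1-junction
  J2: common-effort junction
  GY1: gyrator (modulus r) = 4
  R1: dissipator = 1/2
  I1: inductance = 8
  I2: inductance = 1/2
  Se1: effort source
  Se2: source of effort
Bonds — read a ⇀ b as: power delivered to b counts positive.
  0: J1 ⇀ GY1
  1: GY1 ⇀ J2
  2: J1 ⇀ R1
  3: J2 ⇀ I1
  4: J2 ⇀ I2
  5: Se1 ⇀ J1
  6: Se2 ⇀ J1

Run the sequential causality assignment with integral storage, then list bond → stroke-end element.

β0 stroke→J1
β1 stroke→J2
β2 stroke→R1
β3 stroke→I1
β4 stroke→I2
β5 stroke→J1
β6 stroke→J1

bond 5 →J1  (Se1 (Se) sets effort on bond)
bond 6 →J1  (Se2 fixes effort; stroke away)
bond 3 →I1  (I1 integral (f out))
bond 4 →I2  (prefer integral on I2)
bond 1 →J2  (only one effort-in slot at J2)
bond 0 →J1  (through GY1, causality inverts; strokes same side of GY1)
bond 2 →R1  (only one flow-in slot at J1)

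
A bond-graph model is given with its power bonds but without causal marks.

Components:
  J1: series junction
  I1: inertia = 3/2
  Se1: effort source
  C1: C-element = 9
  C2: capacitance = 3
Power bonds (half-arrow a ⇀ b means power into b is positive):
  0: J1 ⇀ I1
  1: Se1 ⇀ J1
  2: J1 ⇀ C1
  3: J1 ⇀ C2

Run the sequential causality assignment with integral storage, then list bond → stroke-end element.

#1 stroke→J1  (source Se1 imposes e)
#0 stroke→I1  (I1 integral (f out))
#2 stroke→J1  (J1 flow already set via bond 0)
#3 stroke→J1  (J1 flow already set via bond 0)

bond 0 stroke→I1
bond 1 stroke→J1
bond 2 stroke→J1
bond 3 stroke→J1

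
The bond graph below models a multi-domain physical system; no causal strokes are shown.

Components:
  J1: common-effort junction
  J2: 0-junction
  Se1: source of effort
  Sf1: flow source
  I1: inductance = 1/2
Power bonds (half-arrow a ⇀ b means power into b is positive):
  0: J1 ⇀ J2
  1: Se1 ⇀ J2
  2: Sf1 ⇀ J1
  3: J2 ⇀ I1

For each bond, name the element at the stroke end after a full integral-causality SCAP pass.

bond 1 stroke→J2  (Se1 fixes effort; stroke away)
bond 2 stroke→Sf1  (source Sf1 imposes f)
bond 0 stroke→J1  (J1 needs exactly one e-in)
bond 3 stroke→I1  (J2 effort already set via bond 1)

β0 |J1
β1 |J2
β2 |Sf1
β3 |I1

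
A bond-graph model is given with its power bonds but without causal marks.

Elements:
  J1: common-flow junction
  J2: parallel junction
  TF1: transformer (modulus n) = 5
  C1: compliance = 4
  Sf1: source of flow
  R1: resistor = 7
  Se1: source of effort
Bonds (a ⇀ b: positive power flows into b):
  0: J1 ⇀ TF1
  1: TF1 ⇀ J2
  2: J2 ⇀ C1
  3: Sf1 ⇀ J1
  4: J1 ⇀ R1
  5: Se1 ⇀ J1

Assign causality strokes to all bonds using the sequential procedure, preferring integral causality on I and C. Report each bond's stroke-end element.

#3 stroke→Sf1  (Sf1 fixes flow; stroke at Sf1)
#5 stroke→J1  (Se1: effort source, stroke at far end)
#0 stroke→J1  (common-f at J1 fixed by 3)
#4 stroke→J1  (J1 flow already set via bond 3)
#1 stroke→TF1  (TF TF1: opposite of bond 0)
#2 stroke→J2  (J2 needs exactly one e-in)

b0 stroke→J1
b1 stroke→TF1
b2 stroke→J2
b3 stroke→Sf1
b4 stroke→J1
b5 stroke→J1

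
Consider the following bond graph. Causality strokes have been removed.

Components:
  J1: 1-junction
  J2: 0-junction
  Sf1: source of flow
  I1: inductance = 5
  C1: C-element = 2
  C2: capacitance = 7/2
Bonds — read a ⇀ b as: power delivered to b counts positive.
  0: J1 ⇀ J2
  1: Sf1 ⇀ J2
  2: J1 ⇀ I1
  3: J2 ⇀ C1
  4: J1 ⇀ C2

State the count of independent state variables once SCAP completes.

3  (C1, C2, I1 all integral)

#1 →Sf1  (Sf1: flow source, stroke at near end)
#2 →I1  (I1 outputs flow p/I1)
#0 →J1  (1-jn J1 has f-setter on 2)
#4 →J1  (1-jn J1 has f-setter on 2)
#3 →J2  (J2 needs exactly one e-in)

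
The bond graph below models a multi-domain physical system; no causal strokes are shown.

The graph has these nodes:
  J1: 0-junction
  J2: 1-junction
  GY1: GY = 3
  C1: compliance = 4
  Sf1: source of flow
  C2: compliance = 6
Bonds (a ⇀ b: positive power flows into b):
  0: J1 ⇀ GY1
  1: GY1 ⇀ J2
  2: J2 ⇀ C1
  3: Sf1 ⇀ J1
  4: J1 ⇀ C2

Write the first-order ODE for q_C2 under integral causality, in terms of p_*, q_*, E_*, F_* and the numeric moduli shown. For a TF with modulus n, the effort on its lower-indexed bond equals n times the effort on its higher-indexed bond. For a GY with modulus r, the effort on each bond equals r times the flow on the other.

dq_C2/dt = F_Sf1 - q_C1/12

#3 |Sf1  (Sf1 (Sf) sets flow on bond)
#2 |J2  (C1: C, integral causality)
#1 |GY1  (only one flow-in slot at J2)
#0 |GY1  (GY GY1: same side as bond 1)
#4 |J1  (J1: last free bond brings effort in)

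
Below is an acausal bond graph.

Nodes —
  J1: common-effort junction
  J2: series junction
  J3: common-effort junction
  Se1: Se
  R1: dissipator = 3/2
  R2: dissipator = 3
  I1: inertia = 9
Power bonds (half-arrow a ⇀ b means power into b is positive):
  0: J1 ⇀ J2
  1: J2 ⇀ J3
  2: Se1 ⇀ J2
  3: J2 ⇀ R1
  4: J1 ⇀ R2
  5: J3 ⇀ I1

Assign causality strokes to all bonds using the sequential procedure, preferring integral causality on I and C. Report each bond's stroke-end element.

b0 stroke at J2
b1 stroke at J3
b2 stroke at J2
b3 stroke at J2
b4 stroke at J1
b5 stroke at I1

β2 stroke→J2  (source Se1 imposes e)
β5 stroke→I1  (prefer integral on I1)
β1 stroke→J3  (J3: last free bond brings effort in)
β0 stroke→J2  (common-f at J2 fixed by 1)
β3 stroke→J2  (1-jn J2 has f-setter on 1)
β4 stroke→J1  (only one effort-in slot at J1)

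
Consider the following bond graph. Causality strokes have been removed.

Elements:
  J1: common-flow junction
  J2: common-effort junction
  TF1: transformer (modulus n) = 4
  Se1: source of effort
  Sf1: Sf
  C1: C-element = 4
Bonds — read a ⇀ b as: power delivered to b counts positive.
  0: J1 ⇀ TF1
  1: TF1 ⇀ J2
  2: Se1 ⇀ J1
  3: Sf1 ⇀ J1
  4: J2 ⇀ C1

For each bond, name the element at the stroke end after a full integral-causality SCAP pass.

bond 0 →J1
bond 1 →TF1
bond 2 →J1
bond 3 →Sf1
bond 4 →J2

bond 2 →J1  (Se1 fixes effort; stroke away)
bond 3 →Sf1  (Sf1 fixes flow; stroke at Sf1)
bond 0 →J1  (J1: bond 3 brought flow, rest push out)
bond 1 →TF1  (TF TF1: opposite of bond 0)
bond 4 →J2  (J2: last free bond brings effort in)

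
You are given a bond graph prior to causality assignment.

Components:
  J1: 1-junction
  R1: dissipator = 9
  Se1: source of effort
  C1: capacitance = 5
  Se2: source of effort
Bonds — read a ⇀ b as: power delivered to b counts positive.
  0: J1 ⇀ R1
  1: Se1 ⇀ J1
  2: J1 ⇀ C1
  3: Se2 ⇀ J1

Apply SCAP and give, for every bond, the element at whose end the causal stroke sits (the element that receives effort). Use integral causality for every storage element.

b1 stroke at J1  (source Se1 imposes e)
b3 stroke at J1  (Se2: effort source, stroke at far end)
b2 stroke at J1  (prefer integral on C1)
b0 stroke at R1  (closing 1-jn rule on J1)

bond 0 stroke→R1
bond 1 stroke→J1
bond 2 stroke→J1
bond 3 stroke→J1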